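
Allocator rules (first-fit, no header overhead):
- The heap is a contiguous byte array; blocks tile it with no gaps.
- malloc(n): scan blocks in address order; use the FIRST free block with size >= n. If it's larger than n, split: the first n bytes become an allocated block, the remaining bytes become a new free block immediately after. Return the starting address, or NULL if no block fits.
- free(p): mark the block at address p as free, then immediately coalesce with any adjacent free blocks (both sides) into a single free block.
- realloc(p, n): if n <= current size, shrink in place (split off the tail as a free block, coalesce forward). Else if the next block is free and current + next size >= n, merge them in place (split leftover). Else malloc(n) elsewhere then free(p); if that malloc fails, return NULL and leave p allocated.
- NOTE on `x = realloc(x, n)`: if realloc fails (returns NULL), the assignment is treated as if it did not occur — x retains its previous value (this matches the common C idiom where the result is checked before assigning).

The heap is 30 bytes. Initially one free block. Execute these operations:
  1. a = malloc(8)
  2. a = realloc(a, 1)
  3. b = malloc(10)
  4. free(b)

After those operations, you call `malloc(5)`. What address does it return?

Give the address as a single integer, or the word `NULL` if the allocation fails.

Op 1: a = malloc(8) -> a = 0; heap: [0-7 ALLOC][8-29 FREE]
Op 2: a = realloc(a, 1) -> a = 0; heap: [0-0 ALLOC][1-29 FREE]
Op 3: b = malloc(10) -> b = 1; heap: [0-0 ALLOC][1-10 ALLOC][11-29 FREE]
Op 4: free(b) -> (freed b); heap: [0-0 ALLOC][1-29 FREE]
malloc(5): first-fit scan over [0-0 ALLOC][1-29 FREE] -> 1

Answer: 1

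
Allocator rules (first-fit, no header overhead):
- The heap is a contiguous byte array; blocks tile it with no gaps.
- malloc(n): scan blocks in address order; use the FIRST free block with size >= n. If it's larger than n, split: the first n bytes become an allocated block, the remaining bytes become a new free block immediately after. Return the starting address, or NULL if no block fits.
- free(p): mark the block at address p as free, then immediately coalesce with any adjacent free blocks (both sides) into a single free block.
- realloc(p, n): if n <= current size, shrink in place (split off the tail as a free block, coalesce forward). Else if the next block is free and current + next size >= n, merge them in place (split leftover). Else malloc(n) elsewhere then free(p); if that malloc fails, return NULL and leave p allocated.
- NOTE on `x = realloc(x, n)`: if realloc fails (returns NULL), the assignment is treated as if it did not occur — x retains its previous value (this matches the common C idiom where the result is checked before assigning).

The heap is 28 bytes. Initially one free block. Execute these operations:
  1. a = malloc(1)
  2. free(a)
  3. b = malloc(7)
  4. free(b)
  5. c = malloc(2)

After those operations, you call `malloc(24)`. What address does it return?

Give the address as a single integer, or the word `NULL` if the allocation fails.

Answer: 2

Derivation:
Op 1: a = malloc(1) -> a = 0; heap: [0-0 ALLOC][1-27 FREE]
Op 2: free(a) -> (freed a); heap: [0-27 FREE]
Op 3: b = malloc(7) -> b = 0; heap: [0-6 ALLOC][7-27 FREE]
Op 4: free(b) -> (freed b); heap: [0-27 FREE]
Op 5: c = malloc(2) -> c = 0; heap: [0-1 ALLOC][2-27 FREE]
malloc(24): first-fit scan over [0-1 ALLOC][2-27 FREE] -> 2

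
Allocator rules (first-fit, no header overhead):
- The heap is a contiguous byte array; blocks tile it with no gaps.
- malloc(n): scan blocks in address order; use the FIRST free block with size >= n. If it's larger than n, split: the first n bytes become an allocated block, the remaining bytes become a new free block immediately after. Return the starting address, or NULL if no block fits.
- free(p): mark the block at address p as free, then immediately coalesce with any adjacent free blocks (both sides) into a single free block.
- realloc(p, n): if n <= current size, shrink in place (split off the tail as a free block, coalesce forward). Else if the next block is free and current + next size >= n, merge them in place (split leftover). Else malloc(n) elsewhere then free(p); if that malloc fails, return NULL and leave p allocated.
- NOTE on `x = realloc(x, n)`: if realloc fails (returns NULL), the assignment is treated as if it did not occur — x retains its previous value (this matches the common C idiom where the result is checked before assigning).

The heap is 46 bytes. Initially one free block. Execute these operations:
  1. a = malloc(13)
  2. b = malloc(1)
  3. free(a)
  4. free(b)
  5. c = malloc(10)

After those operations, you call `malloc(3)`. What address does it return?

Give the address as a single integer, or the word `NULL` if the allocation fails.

Op 1: a = malloc(13) -> a = 0; heap: [0-12 ALLOC][13-45 FREE]
Op 2: b = malloc(1) -> b = 13; heap: [0-12 ALLOC][13-13 ALLOC][14-45 FREE]
Op 3: free(a) -> (freed a); heap: [0-12 FREE][13-13 ALLOC][14-45 FREE]
Op 4: free(b) -> (freed b); heap: [0-45 FREE]
Op 5: c = malloc(10) -> c = 0; heap: [0-9 ALLOC][10-45 FREE]
malloc(3): first-fit scan over [0-9 ALLOC][10-45 FREE] -> 10

Answer: 10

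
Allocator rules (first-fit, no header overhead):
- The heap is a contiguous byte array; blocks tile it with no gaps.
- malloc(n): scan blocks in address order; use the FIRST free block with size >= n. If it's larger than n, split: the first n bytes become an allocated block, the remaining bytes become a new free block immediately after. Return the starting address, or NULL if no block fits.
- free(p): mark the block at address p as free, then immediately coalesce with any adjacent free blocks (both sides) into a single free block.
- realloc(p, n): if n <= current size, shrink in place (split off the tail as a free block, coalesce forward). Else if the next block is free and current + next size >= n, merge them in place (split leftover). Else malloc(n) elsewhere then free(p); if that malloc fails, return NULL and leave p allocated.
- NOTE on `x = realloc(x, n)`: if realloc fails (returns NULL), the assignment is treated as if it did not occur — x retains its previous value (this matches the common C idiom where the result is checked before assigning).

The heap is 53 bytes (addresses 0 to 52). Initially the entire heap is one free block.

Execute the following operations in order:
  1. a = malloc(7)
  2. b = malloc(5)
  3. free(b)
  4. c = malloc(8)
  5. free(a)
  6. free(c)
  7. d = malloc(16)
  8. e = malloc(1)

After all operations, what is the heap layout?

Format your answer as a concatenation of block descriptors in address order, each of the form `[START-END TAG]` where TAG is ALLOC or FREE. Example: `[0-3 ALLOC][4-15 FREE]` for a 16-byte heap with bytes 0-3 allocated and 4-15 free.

Answer: [0-15 ALLOC][16-16 ALLOC][17-52 FREE]

Derivation:
Op 1: a = malloc(7) -> a = 0; heap: [0-6 ALLOC][7-52 FREE]
Op 2: b = malloc(5) -> b = 7; heap: [0-6 ALLOC][7-11 ALLOC][12-52 FREE]
Op 3: free(b) -> (freed b); heap: [0-6 ALLOC][7-52 FREE]
Op 4: c = malloc(8) -> c = 7; heap: [0-6 ALLOC][7-14 ALLOC][15-52 FREE]
Op 5: free(a) -> (freed a); heap: [0-6 FREE][7-14 ALLOC][15-52 FREE]
Op 6: free(c) -> (freed c); heap: [0-52 FREE]
Op 7: d = malloc(16) -> d = 0; heap: [0-15 ALLOC][16-52 FREE]
Op 8: e = malloc(1) -> e = 16; heap: [0-15 ALLOC][16-16 ALLOC][17-52 FREE]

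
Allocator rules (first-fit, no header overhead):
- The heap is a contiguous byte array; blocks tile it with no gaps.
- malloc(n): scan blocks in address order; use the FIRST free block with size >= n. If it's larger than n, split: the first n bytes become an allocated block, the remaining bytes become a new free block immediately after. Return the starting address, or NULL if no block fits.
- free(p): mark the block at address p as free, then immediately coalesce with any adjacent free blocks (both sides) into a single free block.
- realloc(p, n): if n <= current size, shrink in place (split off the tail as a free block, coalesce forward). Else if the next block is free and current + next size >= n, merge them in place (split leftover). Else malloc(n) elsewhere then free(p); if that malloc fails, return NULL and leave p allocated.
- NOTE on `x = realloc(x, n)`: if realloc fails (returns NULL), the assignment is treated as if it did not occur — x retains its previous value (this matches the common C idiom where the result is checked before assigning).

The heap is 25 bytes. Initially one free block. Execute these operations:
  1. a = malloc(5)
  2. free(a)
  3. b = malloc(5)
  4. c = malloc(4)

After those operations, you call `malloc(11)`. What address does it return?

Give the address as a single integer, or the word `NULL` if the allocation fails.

Answer: 9

Derivation:
Op 1: a = malloc(5) -> a = 0; heap: [0-4 ALLOC][5-24 FREE]
Op 2: free(a) -> (freed a); heap: [0-24 FREE]
Op 3: b = malloc(5) -> b = 0; heap: [0-4 ALLOC][5-24 FREE]
Op 4: c = malloc(4) -> c = 5; heap: [0-4 ALLOC][5-8 ALLOC][9-24 FREE]
malloc(11): first-fit scan over [0-4 ALLOC][5-8 ALLOC][9-24 FREE] -> 9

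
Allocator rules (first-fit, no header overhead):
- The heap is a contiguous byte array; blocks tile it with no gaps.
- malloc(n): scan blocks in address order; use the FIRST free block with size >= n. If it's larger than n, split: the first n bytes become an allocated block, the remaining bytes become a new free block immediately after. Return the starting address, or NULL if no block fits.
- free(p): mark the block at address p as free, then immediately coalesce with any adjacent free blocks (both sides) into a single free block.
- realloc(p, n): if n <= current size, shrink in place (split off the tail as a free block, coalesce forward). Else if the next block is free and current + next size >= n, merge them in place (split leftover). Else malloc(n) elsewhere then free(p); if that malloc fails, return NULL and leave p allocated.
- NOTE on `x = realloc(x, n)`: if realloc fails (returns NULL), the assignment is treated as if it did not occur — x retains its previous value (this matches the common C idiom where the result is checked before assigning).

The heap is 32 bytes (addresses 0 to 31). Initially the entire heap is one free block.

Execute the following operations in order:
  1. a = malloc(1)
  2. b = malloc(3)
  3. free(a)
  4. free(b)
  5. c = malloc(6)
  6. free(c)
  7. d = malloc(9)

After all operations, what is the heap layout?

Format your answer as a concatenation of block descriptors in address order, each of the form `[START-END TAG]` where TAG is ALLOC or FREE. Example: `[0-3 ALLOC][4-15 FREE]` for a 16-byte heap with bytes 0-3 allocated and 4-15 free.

Op 1: a = malloc(1) -> a = 0; heap: [0-0 ALLOC][1-31 FREE]
Op 2: b = malloc(3) -> b = 1; heap: [0-0 ALLOC][1-3 ALLOC][4-31 FREE]
Op 3: free(a) -> (freed a); heap: [0-0 FREE][1-3 ALLOC][4-31 FREE]
Op 4: free(b) -> (freed b); heap: [0-31 FREE]
Op 5: c = malloc(6) -> c = 0; heap: [0-5 ALLOC][6-31 FREE]
Op 6: free(c) -> (freed c); heap: [0-31 FREE]
Op 7: d = malloc(9) -> d = 0; heap: [0-8 ALLOC][9-31 FREE]

Answer: [0-8 ALLOC][9-31 FREE]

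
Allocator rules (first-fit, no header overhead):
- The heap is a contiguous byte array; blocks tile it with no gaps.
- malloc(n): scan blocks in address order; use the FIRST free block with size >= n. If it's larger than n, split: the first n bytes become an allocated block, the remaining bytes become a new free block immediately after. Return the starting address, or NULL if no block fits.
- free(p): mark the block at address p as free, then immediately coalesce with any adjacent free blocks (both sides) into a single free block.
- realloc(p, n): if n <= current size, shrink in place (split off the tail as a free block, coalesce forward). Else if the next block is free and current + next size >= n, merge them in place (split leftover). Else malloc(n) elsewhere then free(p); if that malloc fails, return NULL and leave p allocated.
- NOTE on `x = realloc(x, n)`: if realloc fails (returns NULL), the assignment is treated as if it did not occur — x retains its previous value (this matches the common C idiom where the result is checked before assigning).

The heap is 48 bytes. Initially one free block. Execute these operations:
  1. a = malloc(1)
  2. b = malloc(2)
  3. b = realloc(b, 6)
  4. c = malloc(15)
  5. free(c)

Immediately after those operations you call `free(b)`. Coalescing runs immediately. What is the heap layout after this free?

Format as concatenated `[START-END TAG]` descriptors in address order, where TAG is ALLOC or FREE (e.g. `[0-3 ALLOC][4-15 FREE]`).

Answer: [0-0 ALLOC][1-47 FREE]

Derivation:
Op 1: a = malloc(1) -> a = 0; heap: [0-0 ALLOC][1-47 FREE]
Op 2: b = malloc(2) -> b = 1; heap: [0-0 ALLOC][1-2 ALLOC][3-47 FREE]
Op 3: b = realloc(b, 6) -> b = 1; heap: [0-0 ALLOC][1-6 ALLOC][7-47 FREE]
Op 4: c = malloc(15) -> c = 7; heap: [0-0 ALLOC][1-6 ALLOC][7-21 ALLOC][22-47 FREE]
Op 5: free(c) -> (freed c); heap: [0-0 ALLOC][1-6 ALLOC][7-47 FREE]
free(b): b = 1 -> block [1-6 ALLOC]; mark free, coalesce with adjacent free neighbors -> [0-0 ALLOC][1-47 FREE]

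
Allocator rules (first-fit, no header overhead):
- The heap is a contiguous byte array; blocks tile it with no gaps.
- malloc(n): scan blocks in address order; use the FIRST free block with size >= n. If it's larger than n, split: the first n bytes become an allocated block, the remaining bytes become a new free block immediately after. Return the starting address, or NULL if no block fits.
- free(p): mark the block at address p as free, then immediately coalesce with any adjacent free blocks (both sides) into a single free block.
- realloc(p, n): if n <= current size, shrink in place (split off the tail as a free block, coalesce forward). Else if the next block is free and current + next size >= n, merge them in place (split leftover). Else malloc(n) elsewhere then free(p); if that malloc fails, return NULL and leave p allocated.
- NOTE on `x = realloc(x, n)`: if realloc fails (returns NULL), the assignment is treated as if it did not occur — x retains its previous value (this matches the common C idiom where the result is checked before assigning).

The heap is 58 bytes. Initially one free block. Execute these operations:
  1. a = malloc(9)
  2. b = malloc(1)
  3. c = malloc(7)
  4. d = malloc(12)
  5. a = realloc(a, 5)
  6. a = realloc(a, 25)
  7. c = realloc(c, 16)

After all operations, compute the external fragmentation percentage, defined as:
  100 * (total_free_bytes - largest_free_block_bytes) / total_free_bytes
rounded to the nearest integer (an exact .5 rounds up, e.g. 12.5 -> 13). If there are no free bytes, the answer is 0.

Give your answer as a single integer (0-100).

Answer: 31

Derivation:
Op 1: a = malloc(9) -> a = 0; heap: [0-8 ALLOC][9-57 FREE]
Op 2: b = malloc(1) -> b = 9; heap: [0-8 ALLOC][9-9 ALLOC][10-57 FREE]
Op 3: c = malloc(7) -> c = 10; heap: [0-8 ALLOC][9-9 ALLOC][10-16 ALLOC][17-57 FREE]
Op 4: d = malloc(12) -> d = 17; heap: [0-8 ALLOC][9-9 ALLOC][10-16 ALLOC][17-28 ALLOC][29-57 FREE]
Op 5: a = realloc(a, 5) -> a = 0; heap: [0-4 ALLOC][5-8 FREE][9-9 ALLOC][10-16 ALLOC][17-28 ALLOC][29-57 FREE]
Op 6: a = realloc(a, 25) -> a = 29; heap: [0-8 FREE][9-9 ALLOC][10-16 ALLOC][17-28 ALLOC][29-53 ALLOC][54-57 FREE]
Op 7: c = realloc(c, 16) -> NULL (c unchanged); heap: [0-8 FREE][9-9 ALLOC][10-16 ALLOC][17-28 ALLOC][29-53 ALLOC][54-57 FREE]
Free blocks: [9 4] total_free=13 largest=9 -> 100*(13-9)/13 = 400/13 ≈ 30.769 -> rounds to 31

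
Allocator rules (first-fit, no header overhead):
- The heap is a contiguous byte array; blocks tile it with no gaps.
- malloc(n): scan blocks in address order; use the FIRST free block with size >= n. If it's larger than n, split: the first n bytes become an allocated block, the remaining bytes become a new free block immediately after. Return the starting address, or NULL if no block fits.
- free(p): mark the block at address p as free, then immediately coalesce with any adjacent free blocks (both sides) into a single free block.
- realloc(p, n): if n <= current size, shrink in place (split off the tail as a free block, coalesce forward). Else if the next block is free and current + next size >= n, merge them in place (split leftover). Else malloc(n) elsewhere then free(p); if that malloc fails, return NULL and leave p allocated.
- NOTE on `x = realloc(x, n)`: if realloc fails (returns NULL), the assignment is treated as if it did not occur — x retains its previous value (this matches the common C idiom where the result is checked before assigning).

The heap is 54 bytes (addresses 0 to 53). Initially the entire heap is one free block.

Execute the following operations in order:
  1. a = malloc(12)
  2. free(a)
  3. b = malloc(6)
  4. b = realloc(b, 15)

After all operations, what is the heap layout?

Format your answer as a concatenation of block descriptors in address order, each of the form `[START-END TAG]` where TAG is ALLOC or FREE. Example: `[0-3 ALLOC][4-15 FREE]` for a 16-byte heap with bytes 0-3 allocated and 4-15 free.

Op 1: a = malloc(12) -> a = 0; heap: [0-11 ALLOC][12-53 FREE]
Op 2: free(a) -> (freed a); heap: [0-53 FREE]
Op 3: b = malloc(6) -> b = 0; heap: [0-5 ALLOC][6-53 FREE]
Op 4: b = realloc(b, 15) -> b = 0; heap: [0-14 ALLOC][15-53 FREE]

Answer: [0-14 ALLOC][15-53 FREE]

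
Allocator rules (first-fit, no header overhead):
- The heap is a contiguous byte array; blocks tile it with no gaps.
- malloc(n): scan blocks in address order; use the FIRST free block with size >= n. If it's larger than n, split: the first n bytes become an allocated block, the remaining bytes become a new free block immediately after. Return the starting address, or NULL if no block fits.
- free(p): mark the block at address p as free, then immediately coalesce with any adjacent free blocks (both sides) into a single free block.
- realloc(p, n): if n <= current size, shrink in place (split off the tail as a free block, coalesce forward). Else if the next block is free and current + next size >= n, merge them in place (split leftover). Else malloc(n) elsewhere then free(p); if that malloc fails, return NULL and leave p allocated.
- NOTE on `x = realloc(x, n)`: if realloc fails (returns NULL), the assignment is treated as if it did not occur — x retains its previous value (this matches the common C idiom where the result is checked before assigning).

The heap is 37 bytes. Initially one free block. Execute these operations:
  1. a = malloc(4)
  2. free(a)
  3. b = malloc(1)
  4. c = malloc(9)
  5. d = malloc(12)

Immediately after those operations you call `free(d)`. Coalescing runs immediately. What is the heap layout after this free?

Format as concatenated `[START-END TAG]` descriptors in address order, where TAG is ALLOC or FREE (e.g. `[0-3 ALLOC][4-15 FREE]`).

Op 1: a = malloc(4) -> a = 0; heap: [0-3 ALLOC][4-36 FREE]
Op 2: free(a) -> (freed a); heap: [0-36 FREE]
Op 3: b = malloc(1) -> b = 0; heap: [0-0 ALLOC][1-36 FREE]
Op 4: c = malloc(9) -> c = 1; heap: [0-0 ALLOC][1-9 ALLOC][10-36 FREE]
Op 5: d = malloc(12) -> d = 10; heap: [0-0 ALLOC][1-9 ALLOC][10-21 ALLOC][22-36 FREE]
free(d): d = 10 -> block [10-21 ALLOC]; mark free, coalesce with adjacent free neighbors -> [0-0 ALLOC][1-9 ALLOC][10-36 FREE]

Answer: [0-0 ALLOC][1-9 ALLOC][10-36 FREE]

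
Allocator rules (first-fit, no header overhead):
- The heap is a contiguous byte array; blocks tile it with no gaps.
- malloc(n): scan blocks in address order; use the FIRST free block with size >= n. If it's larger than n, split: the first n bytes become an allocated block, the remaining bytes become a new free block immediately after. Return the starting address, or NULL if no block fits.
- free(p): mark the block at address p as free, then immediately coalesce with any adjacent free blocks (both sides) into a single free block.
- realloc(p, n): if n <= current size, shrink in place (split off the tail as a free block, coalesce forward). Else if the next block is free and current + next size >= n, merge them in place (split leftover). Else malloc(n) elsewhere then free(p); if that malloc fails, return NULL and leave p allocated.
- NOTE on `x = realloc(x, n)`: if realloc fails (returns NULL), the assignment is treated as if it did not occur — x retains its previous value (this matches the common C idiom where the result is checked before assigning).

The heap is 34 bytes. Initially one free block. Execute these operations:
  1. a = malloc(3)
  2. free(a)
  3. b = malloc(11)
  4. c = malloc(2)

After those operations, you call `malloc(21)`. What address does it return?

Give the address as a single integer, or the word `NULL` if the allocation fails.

Op 1: a = malloc(3) -> a = 0; heap: [0-2 ALLOC][3-33 FREE]
Op 2: free(a) -> (freed a); heap: [0-33 FREE]
Op 3: b = malloc(11) -> b = 0; heap: [0-10 ALLOC][11-33 FREE]
Op 4: c = malloc(2) -> c = 11; heap: [0-10 ALLOC][11-12 ALLOC][13-33 FREE]
malloc(21): first-fit scan over [0-10 ALLOC][11-12 ALLOC][13-33 FREE] -> 13

Answer: 13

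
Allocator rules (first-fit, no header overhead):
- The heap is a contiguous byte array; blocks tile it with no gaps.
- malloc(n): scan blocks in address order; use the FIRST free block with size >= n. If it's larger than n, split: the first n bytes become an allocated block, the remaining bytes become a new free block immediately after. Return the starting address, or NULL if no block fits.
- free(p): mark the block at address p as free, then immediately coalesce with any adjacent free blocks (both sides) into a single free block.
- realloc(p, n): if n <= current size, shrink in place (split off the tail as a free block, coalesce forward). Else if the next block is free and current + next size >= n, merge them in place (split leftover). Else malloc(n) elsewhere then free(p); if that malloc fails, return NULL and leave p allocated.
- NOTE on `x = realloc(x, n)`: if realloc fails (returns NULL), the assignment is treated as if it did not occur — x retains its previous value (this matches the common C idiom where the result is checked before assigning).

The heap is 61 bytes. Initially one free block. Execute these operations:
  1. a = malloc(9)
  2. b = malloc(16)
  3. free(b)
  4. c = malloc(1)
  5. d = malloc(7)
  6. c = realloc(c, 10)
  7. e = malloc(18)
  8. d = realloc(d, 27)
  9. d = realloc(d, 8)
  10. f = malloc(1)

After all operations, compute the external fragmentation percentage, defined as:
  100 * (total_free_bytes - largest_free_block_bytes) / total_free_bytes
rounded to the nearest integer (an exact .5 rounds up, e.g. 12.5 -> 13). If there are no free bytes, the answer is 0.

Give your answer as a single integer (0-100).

Answer: 47

Derivation:
Op 1: a = malloc(9) -> a = 0; heap: [0-8 ALLOC][9-60 FREE]
Op 2: b = malloc(16) -> b = 9; heap: [0-8 ALLOC][9-24 ALLOC][25-60 FREE]
Op 3: free(b) -> (freed b); heap: [0-8 ALLOC][9-60 FREE]
Op 4: c = malloc(1) -> c = 9; heap: [0-8 ALLOC][9-9 ALLOC][10-60 FREE]
Op 5: d = malloc(7) -> d = 10; heap: [0-8 ALLOC][9-9 ALLOC][10-16 ALLOC][17-60 FREE]
Op 6: c = realloc(c, 10) -> c = 17; heap: [0-8 ALLOC][9-9 FREE][10-16 ALLOC][17-26 ALLOC][27-60 FREE]
Op 7: e = malloc(18) -> e = 27; heap: [0-8 ALLOC][9-9 FREE][10-16 ALLOC][17-26 ALLOC][27-44 ALLOC][45-60 FREE]
Op 8: d = realloc(d, 27) -> NULL (d unchanged); heap: [0-8 ALLOC][9-9 FREE][10-16 ALLOC][17-26 ALLOC][27-44 ALLOC][45-60 FREE]
Op 9: d = realloc(d, 8) -> d = 45; heap: [0-8 ALLOC][9-16 FREE][17-26 ALLOC][27-44 ALLOC][45-52 ALLOC][53-60 FREE]
Op 10: f = malloc(1) -> f = 9; heap: [0-8 ALLOC][9-9 ALLOC][10-16 FREE][17-26 ALLOC][27-44 ALLOC][45-52 ALLOC][53-60 FREE]
Free blocks: [7 8] total_free=15 largest=8 -> 100*(15-8)/15 = 700/15 ≈ 46.667 -> rounds to 47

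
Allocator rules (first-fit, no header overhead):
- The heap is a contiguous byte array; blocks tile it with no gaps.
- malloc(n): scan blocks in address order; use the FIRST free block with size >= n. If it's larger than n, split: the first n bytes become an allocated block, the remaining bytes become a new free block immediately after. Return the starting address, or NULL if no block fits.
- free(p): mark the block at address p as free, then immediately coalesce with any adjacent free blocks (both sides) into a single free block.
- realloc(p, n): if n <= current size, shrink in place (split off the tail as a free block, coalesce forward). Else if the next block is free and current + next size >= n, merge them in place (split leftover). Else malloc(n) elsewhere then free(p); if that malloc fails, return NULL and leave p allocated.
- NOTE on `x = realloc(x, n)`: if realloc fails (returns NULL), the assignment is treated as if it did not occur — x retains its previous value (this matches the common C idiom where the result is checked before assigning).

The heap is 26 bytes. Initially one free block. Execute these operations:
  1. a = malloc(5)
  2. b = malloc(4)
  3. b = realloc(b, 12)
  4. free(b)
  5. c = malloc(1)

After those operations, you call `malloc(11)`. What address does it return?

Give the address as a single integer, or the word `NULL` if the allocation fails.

Answer: 6

Derivation:
Op 1: a = malloc(5) -> a = 0; heap: [0-4 ALLOC][5-25 FREE]
Op 2: b = malloc(4) -> b = 5; heap: [0-4 ALLOC][5-8 ALLOC][9-25 FREE]
Op 3: b = realloc(b, 12) -> b = 5; heap: [0-4 ALLOC][5-16 ALLOC][17-25 FREE]
Op 4: free(b) -> (freed b); heap: [0-4 ALLOC][5-25 FREE]
Op 5: c = malloc(1) -> c = 5; heap: [0-4 ALLOC][5-5 ALLOC][6-25 FREE]
malloc(11): first-fit scan over [0-4 ALLOC][5-5 ALLOC][6-25 FREE] -> 6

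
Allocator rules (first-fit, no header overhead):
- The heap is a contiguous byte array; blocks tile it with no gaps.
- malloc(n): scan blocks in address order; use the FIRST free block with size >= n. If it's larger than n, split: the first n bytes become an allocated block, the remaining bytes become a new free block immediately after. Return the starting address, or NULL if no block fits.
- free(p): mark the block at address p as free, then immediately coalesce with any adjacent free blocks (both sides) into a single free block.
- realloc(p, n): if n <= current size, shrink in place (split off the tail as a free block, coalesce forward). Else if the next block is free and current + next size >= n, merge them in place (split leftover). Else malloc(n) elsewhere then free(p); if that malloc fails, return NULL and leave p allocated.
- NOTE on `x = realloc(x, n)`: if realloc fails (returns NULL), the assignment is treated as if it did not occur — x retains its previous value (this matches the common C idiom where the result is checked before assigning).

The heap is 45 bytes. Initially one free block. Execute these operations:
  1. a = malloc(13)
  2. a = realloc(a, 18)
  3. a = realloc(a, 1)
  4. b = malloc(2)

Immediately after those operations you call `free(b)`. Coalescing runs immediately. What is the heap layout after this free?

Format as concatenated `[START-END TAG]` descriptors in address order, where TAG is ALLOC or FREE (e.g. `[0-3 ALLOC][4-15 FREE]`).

Answer: [0-0 ALLOC][1-44 FREE]

Derivation:
Op 1: a = malloc(13) -> a = 0; heap: [0-12 ALLOC][13-44 FREE]
Op 2: a = realloc(a, 18) -> a = 0; heap: [0-17 ALLOC][18-44 FREE]
Op 3: a = realloc(a, 1) -> a = 0; heap: [0-0 ALLOC][1-44 FREE]
Op 4: b = malloc(2) -> b = 1; heap: [0-0 ALLOC][1-2 ALLOC][3-44 FREE]
free(b): b = 1 -> block [1-2 ALLOC]; mark free, coalesce with adjacent free neighbors -> [0-0 ALLOC][1-44 FREE]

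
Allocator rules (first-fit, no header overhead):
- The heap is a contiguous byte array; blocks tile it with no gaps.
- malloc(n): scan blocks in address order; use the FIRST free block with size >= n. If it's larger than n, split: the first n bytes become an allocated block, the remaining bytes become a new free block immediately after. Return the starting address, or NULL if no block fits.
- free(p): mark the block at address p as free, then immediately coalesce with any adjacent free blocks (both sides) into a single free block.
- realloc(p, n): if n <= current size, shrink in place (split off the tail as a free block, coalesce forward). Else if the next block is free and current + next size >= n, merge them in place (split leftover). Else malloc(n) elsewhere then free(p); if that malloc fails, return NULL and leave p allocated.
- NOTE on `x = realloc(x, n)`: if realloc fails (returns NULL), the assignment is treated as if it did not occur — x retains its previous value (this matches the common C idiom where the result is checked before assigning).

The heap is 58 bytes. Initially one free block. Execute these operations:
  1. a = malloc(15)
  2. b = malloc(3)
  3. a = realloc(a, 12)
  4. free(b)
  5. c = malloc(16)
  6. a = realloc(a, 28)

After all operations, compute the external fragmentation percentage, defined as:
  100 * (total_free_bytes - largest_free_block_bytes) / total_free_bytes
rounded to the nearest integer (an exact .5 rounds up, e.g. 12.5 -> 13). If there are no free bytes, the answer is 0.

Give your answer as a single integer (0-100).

Op 1: a = malloc(15) -> a = 0; heap: [0-14 ALLOC][15-57 FREE]
Op 2: b = malloc(3) -> b = 15; heap: [0-14 ALLOC][15-17 ALLOC][18-57 FREE]
Op 3: a = realloc(a, 12) -> a = 0; heap: [0-11 ALLOC][12-14 FREE][15-17 ALLOC][18-57 FREE]
Op 4: free(b) -> (freed b); heap: [0-11 ALLOC][12-57 FREE]
Op 5: c = malloc(16) -> c = 12; heap: [0-11 ALLOC][12-27 ALLOC][28-57 FREE]
Op 6: a = realloc(a, 28) -> a = 28; heap: [0-11 FREE][12-27 ALLOC][28-55 ALLOC][56-57 FREE]
Free blocks: [12 2] total_free=14 largest=12 -> 100*(14-12)/14 = 200/14 ≈ 14.286 -> rounds to 14

Answer: 14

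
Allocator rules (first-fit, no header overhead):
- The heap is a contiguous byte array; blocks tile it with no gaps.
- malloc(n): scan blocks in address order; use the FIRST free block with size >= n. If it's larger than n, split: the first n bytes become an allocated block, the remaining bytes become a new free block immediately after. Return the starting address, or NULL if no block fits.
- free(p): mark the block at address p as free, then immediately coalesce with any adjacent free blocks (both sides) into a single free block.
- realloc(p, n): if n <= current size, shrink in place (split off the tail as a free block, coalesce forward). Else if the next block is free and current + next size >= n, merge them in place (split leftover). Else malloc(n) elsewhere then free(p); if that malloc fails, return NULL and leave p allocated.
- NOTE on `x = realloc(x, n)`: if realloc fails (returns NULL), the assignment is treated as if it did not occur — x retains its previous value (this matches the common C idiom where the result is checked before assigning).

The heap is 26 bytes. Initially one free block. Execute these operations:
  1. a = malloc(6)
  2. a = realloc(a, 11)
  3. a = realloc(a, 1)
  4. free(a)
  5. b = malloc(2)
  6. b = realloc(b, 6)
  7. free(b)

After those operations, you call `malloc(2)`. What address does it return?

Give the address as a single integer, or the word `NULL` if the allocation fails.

Op 1: a = malloc(6) -> a = 0; heap: [0-5 ALLOC][6-25 FREE]
Op 2: a = realloc(a, 11) -> a = 0; heap: [0-10 ALLOC][11-25 FREE]
Op 3: a = realloc(a, 1) -> a = 0; heap: [0-0 ALLOC][1-25 FREE]
Op 4: free(a) -> (freed a); heap: [0-25 FREE]
Op 5: b = malloc(2) -> b = 0; heap: [0-1 ALLOC][2-25 FREE]
Op 6: b = realloc(b, 6) -> b = 0; heap: [0-5 ALLOC][6-25 FREE]
Op 7: free(b) -> (freed b); heap: [0-25 FREE]
malloc(2): first-fit scan over [0-25 FREE] -> 0

Answer: 0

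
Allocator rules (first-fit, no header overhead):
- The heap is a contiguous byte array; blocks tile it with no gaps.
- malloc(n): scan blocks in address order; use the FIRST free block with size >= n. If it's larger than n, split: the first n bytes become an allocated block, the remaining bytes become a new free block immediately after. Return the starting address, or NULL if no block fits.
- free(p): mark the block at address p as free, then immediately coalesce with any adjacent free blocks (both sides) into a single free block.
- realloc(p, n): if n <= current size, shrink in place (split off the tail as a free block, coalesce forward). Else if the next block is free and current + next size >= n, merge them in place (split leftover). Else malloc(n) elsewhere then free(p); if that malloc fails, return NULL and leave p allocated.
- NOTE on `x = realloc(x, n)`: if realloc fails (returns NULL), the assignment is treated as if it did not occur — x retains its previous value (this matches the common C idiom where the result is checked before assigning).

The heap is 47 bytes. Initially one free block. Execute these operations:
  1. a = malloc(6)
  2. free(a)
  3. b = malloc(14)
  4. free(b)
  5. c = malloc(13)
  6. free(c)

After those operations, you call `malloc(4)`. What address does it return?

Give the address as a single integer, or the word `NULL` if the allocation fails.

Op 1: a = malloc(6) -> a = 0; heap: [0-5 ALLOC][6-46 FREE]
Op 2: free(a) -> (freed a); heap: [0-46 FREE]
Op 3: b = malloc(14) -> b = 0; heap: [0-13 ALLOC][14-46 FREE]
Op 4: free(b) -> (freed b); heap: [0-46 FREE]
Op 5: c = malloc(13) -> c = 0; heap: [0-12 ALLOC][13-46 FREE]
Op 6: free(c) -> (freed c); heap: [0-46 FREE]
malloc(4): first-fit scan over [0-46 FREE] -> 0

Answer: 0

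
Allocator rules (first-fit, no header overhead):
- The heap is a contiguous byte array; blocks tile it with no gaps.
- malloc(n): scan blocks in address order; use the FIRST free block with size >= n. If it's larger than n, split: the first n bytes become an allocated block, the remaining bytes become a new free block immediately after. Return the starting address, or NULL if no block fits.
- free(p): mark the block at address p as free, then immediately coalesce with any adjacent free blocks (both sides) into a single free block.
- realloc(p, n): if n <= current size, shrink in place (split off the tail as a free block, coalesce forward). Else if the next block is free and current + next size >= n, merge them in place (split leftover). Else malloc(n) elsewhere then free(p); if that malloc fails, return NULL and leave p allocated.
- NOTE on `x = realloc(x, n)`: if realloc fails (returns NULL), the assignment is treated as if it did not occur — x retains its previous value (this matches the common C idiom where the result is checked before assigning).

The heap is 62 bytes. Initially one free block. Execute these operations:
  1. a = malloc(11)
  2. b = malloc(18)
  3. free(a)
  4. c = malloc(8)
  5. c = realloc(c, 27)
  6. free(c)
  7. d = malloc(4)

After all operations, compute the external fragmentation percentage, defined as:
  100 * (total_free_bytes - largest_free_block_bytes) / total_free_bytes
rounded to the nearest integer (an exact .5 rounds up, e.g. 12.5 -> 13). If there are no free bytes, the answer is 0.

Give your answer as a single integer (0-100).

Op 1: a = malloc(11) -> a = 0; heap: [0-10 ALLOC][11-61 FREE]
Op 2: b = malloc(18) -> b = 11; heap: [0-10 ALLOC][11-28 ALLOC][29-61 FREE]
Op 3: free(a) -> (freed a); heap: [0-10 FREE][11-28 ALLOC][29-61 FREE]
Op 4: c = malloc(8) -> c = 0; heap: [0-7 ALLOC][8-10 FREE][11-28 ALLOC][29-61 FREE]
Op 5: c = realloc(c, 27) -> c = 29; heap: [0-10 FREE][11-28 ALLOC][29-55 ALLOC][56-61 FREE]
Op 6: free(c) -> (freed c); heap: [0-10 FREE][11-28 ALLOC][29-61 FREE]
Op 7: d = malloc(4) -> d = 0; heap: [0-3 ALLOC][4-10 FREE][11-28 ALLOC][29-61 FREE]
Free blocks: [7 33] total_free=40 largest=33 -> 100*(40-33)/40 = 700/40 = 17.5 -> rounds to 18

Answer: 18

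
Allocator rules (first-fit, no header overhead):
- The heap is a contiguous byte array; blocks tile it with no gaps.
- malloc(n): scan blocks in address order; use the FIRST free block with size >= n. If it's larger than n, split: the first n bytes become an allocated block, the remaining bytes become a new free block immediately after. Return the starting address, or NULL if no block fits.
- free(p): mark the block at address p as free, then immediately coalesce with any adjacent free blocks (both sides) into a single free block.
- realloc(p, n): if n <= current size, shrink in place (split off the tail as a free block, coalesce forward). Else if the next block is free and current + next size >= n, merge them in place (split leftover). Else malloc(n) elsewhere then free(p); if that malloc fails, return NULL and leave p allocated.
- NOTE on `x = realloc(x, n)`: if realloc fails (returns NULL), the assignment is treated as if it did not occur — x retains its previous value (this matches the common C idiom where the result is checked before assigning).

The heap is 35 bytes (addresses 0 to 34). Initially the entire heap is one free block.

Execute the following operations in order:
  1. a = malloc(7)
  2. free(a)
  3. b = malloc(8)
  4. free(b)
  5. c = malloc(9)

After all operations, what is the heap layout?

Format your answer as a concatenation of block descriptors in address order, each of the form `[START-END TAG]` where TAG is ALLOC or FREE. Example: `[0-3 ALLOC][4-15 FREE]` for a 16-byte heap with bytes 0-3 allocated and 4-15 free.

Answer: [0-8 ALLOC][9-34 FREE]

Derivation:
Op 1: a = malloc(7) -> a = 0; heap: [0-6 ALLOC][7-34 FREE]
Op 2: free(a) -> (freed a); heap: [0-34 FREE]
Op 3: b = malloc(8) -> b = 0; heap: [0-7 ALLOC][8-34 FREE]
Op 4: free(b) -> (freed b); heap: [0-34 FREE]
Op 5: c = malloc(9) -> c = 0; heap: [0-8 ALLOC][9-34 FREE]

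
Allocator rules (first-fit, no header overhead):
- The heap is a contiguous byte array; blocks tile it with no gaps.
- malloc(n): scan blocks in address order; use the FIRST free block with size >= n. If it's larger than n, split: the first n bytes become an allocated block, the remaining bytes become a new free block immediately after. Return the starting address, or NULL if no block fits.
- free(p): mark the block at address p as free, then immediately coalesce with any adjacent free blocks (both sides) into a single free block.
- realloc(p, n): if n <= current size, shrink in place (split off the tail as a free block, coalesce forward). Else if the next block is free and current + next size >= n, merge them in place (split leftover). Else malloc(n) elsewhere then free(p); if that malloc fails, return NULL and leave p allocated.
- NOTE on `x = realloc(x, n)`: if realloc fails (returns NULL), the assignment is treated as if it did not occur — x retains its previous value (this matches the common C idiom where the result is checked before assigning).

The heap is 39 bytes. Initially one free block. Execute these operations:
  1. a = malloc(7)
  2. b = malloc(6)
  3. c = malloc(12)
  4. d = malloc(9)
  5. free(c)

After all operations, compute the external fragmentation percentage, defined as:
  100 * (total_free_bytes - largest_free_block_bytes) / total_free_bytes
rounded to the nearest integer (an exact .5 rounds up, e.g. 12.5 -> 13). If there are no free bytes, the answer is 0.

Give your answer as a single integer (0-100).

Op 1: a = malloc(7) -> a = 0; heap: [0-6 ALLOC][7-38 FREE]
Op 2: b = malloc(6) -> b = 7; heap: [0-6 ALLOC][7-12 ALLOC][13-38 FREE]
Op 3: c = malloc(12) -> c = 13; heap: [0-6 ALLOC][7-12 ALLOC][13-24 ALLOC][25-38 FREE]
Op 4: d = malloc(9) -> d = 25; heap: [0-6 ALLOC][7-12 ALLOC][13-24 ALLOC][25-33 ALLOC][34-38 FREE]
Op 5: free(c) -> (freed c); heap: [0-6 ALLOC][7-12 ALLOC][13-24 FREE][25-33 ALLOC][34-38 FREE]
Free blocks: [12 5] total_free=17 largest=12 -> 100*(17-12)/17 = 500/17 ≈ 29.412 -> rounds to 29

Answer: 29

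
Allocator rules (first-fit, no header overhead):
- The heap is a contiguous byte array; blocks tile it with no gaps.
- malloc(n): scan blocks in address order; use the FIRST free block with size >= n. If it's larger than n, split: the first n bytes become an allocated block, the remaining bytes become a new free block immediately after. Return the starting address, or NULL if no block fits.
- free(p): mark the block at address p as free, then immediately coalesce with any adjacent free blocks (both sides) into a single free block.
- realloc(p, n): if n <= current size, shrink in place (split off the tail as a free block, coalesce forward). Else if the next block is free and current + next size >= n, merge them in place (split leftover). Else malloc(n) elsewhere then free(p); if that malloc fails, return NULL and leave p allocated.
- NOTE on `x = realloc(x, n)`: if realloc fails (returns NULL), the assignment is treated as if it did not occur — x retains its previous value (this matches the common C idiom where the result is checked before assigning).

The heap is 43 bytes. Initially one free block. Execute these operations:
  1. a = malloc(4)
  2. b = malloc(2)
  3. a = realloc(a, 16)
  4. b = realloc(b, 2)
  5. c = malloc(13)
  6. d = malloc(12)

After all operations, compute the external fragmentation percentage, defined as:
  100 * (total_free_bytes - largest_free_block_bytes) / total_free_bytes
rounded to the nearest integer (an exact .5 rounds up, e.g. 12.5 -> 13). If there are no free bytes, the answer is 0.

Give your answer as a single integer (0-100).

Op 1: a = malloc(4) -> a = 0; heap: [0-3 ALLOC][4-42 FREE]
Op 2: b = malloc(2) -> b = 4; heap: [0-3 ALLOC][4-5 ALLOC][6-42 FREE]
Op 3: a = realloc(a, 16) -> a = 6; heap: [0-3 FREE][4-5 ALLOC][6-21 ALLOC][22-42 FREE]
Op 4: b = realloc(b, 2) -> b = 4; heap: [0-3 FREE][4-5 ALLOC][6-21 ALLOC][22-42 FREE]
Op 5: c = malloc(13) -> c = 22; heap: [0-3 FREE][4-5 ALLOC][6-21 ALLOC][22-34 ALLOC][35-42 FREE]
Op 6: d = malloc(12) -> d = NULL; heap: [0-3 FREE][4-5 ALLOC][6-21 ALLOC][22-34 ALLOC][35-42 FREE]
Free blocks: [4 8] total_free=12 largest=8 -> 100*(12-8)/12 = 400/12 ≈ 33.333 -> rounds to 33

Answer: 33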